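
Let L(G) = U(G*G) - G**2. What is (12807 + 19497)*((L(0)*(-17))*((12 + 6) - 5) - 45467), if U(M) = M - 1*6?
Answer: -1425930864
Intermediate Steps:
U(M) = -6 + M (U(M) = M - 6 = -6 + M)
L(G) = -6 (L(G) = (-6 + G*G) - G**2 = (-6 + G**2) - G**2 = -6)
(12807 + 19497)*((L(0)*(-17))*((12 + 6) - 5) - 45467) = (12807 + 19497)*((-6*(-17))*((12 + 6) - 5) - 45467) = 32304*(102*(18 - 5) - 45467) = 32304*(102*13 - 45467) = 32304*(1326 - 45467) = 32304*(-44141) = -1425930864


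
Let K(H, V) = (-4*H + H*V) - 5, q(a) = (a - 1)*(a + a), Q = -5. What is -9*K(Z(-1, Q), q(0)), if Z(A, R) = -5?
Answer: -135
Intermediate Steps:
q(a) = 2*a*(-1 + a) (q(a) = (-1 + a)*(2*a) = 2*a*(-1 + a))
K(H, V) = -5 - 4*H + H*V
-9*K(Z(-1, Q), q(0)) = -9*(-5 - 4*(-5) - 10*0*(-1 + 0)) = -9*(-5 + 20 - 10*0*(-1)) = -9*(-5 + 20 - 5*0) = -9*(-5 + 20 + 0) = -9*15 = -135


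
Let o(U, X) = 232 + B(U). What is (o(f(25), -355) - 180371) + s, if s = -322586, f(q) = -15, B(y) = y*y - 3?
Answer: -502503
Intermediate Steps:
B(y) = -3 + y² (B(y) = y² - 3 = -3 + y²)
o(U, X) = 229 + U² (o(U, X) = 232 + (-3 + U²) = 229 + U²)
(o(f(25), -355) - 180371) + s = ((229 + (-15)²) - 180371) - 322586 = ((229 + 225) - 180371) - 322586 = (454 - 180371) - 322586 = -179917 - 322586 = -502503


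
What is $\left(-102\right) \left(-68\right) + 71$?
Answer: $7007$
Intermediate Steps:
$\left(-102\right) \left(-68\right) + 71 = 6936 + 71 = 7007$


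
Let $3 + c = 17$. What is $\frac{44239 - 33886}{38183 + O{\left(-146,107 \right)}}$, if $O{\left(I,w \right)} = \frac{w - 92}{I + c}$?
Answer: $\frac{455532}{1680047} \approx 0.27114$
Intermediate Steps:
$c = 14$ ($c = -3 + 17 = 14$)
$O{\left(I,w \right)} = \frac{-92 + w}{14 + I}$ ($O{\left(I,w \right)} = \frac{w - 92}{I + 14} = \frac{-92 + w}{14 + I}$)
$\frac{44239 - 33886}{38183 + O{\left(-146,107 \right)}} = \frac{44239 - 33886}{38183 + \frac{-92 + 107}{14 - 146}} = \frac{10353}{38183 + \frac{1}{-132} \cdot 15} = \frac{10353}{38183 - \frac{5}{44}} = \frac{10353}{\frac{1680047}{44}} = 10353 \cdot \frac{44}{1680047} = \frac{455532}{1680047}$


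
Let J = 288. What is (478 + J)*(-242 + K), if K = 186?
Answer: -42896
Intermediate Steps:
(478 + J)*(-242 + K) = (478 + 288)*(-242 + 186) = 766*(-56) = -42896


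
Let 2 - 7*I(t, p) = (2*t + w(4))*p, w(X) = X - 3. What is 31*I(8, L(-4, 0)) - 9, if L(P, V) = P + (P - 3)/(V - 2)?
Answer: 75/2 ≈ 37.500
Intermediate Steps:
L(P, V) = P + (-3 + P)/(-2 + V)
w(X) = -3 + X
I(t, p) = 2/7 - p*(1 + 2*t)/7 (I(t, p) = 2/7 - (2*t + (-3 + 4))*p/7 = 2/7 - (2*t + 1)*p/7 = 2/7 - (1 + 2*t)*p/7 = 2/7 - p*(1 + 2*t)/7)
31*I(8, L(-4, 0)) - 9 = 31*(2/7 - (-3 - 1*(-4) - 4*0)/(7*(-2 + 0)) - 2/7*(-3 - 1*(-4) - 4*0)/(-2 + 0)*8) - 9 = 31*(2/7 - (-3 + 4 + 0)/(7*(-2)) - 2/7*(-3 + 4 + 0)/(-2)*8) - 9 = 31*(2/7 - (-1)/14 - 2/7*(-1/2*1)*8) - 9 = 31*(2/7 - 1/7*(-1/2) - 2/7*(-1/2)*8) - 9 = 31*(2/7 + 1/14 + 8/7) - 9 = 31*(3/2) - 9 = 93/2 - 9 = 75/2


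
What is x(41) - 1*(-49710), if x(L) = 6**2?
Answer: 49746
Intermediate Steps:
x(L) = 36
x(41) - 1*(-49710) = 36 - 1*(-49710) = 36 + 49710 = 49746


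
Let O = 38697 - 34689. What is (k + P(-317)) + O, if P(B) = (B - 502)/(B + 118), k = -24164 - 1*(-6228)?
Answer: -2770853/199 ≈ -13924.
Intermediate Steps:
k = -17936 (k = -24164 + 6228 = -17936)
P(B) = (-502 + B)/(118 + B)
O = 4008
(k + P(-317)) + O = (-17936 + (-502 - 317)/(118 - 317)) + 4008 = (-17936 - 819/(-199)) + 4008 = (-17936 - 1/199*(-819)) + 4008 = (-17936 + 819/199) + 4008 = -3568445/199 + 4008 = -2770853/199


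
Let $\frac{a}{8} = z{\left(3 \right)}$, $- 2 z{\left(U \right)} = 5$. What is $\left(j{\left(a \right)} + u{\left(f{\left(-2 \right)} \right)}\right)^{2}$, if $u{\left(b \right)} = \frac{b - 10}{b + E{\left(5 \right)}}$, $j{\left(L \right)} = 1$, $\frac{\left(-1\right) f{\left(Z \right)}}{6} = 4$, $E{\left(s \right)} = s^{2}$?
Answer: $1089$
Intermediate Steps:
$f{\left(Z \right)} = -24$ ($f{\left(Z \right)} = \left(-6\right) 4 = -24$)
$z{\left(U \right)} = - \frac{5}{2}$ ($z{\left(U \right)} = \left(- \frac{1}{2}\right) 5 = - \frac{5}{2}$)
$a = -20$ ($a = 8 \left(- \frac{5}{2}\right) = -20$)
$u{\left(b \right)} = \frac{-10 + b}{25 + b}$ ($u{\left(b \right)} = \frac{b - 10}{b + 5^{2}} = \frac{-10 + b}{b + 25} = \frac{-10 + b}{25 + b}$)
$\left(j{\left(a \right)} + u{\left(f{\left(-2 \right)} \right)}\right)^{2} = \left(1 + \frac{-10 - 24}{25 - 24}\right)^{2} = \left(1 + 1^{-1} \left(-34\right)\right)^{2} = \left(1 + 1 \left(-34\right)\right)^{2} = \left(1 - 34\right)^{2} = \left(-33\right)^{2} = 1089$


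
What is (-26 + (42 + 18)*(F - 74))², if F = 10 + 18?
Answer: 7761796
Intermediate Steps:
F = 28
(-26 + (42 + 18)*(F - 74))² = (-26 + (42 + 18)*(28 - 74))² = (-26 + 60*(-46))² = (-26 - 2760)² = (-2786)² = 7761796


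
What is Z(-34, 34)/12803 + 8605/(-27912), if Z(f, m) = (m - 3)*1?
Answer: -3525953/11527656 ≈ -0.30587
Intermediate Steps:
Z(f, m) = -3 + m (Z(f, m) = (-3 + m)*1 = -3 + m)
Z(-34, 34)/12803 + 8605/(-27912) = (-3 + 34)/12803 + 8605/(-27912) = 31*(1/12803) + 8605*(-1/27912) = 1/413 - 8605/27912 = -3525953/11527656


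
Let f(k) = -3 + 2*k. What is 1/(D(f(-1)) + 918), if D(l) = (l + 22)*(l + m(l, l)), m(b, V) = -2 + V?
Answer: 1/714 ≈ 0.0014006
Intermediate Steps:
D(l) = (-2 + 2*l)*(22 + l) (D(l) = (l + 22)*(l + (-2 + l)) = (22 + l)*(-2 + 2*l) = (-2 + 2*l)*(22 + l))
1/(D(f(-1)) + 918) = 1/((-44 + 2*(-3 + 2*(-1))² + 42*(-3 + 2*(-1))) + 918) = 1/((-44 + 2*(-3 - 2)² + 42*(-3 - 2)) + 918) = 1/((-44 + 2*(-5)² + 42*(-5)) + 918) = 1/((-44 + 2*25 - 210) + 918) = 1/((-44 + 50 - 210) + 918) = 1/(-204 + 918) = 1/714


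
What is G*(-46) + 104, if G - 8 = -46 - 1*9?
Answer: 2266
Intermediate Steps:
G = -47 (G = 8 + (-46 - 1*9) = 8 + (-46 - 9) = 8 - 55 = -47)
G*(-46) + 104 = -47*(-46) + 104 = 2162 + 104 = 2266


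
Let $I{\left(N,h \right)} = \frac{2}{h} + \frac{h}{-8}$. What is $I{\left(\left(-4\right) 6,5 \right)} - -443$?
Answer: $\frac{17711}{40} \approx 442.77$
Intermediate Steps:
$I{\left(N,h \right)} = \frac{2}{h} - \frac{h}{8}$ ($I{\left(N,h \right)} = \frac{2}{h} + h \left(- \frac{1}{8}\right) = \frac{2}{h} - \frac{h}{8}$)
$I{\left(\left(-4\right) 6,5 \right)} - -443 = \left(\frac{2}{5} - \frac{5}{8}\right) - -443 = \left(2 \cdot \frac{1}{5} - \frac{5}{8}\right) + 443 = \left(\frac{2}{5} - \frac{5}{8}\right) + 443 = - \frac{9}{40} + 443 = \frac{17711}{40}$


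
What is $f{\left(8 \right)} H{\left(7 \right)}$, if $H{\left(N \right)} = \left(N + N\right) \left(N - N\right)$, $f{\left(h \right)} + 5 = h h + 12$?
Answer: $0$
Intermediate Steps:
$f{\left(h \right)} = 7 + h^{2}$ ($f{\left(h \right)} = -5 + \left(h h + 12\right) = -5 + \left(h^{2} + 12\right) = -5 + \left(12 + h^{2}\right) = 7 + h^{2}$)
$H{\left(N \right)} = 0$ ($H{\left(N \right)} = 2 N 0 = 0$)
$f{\left(8 \right)} H{\left(7 \right)} = \left(7 + 8^{2}\right) 0 = \left(7 + 64\right) 0 = 71 \cdot 0 = 0$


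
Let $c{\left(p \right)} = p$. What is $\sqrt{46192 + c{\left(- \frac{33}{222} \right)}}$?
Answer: $\frac{\sqrt{252946578}}{74} \approx 214.92$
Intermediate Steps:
$\sqrt{46192 + c{\left(- \frac{33}{222} \right)}} = \sqrt{46192 - \frac{33}{222}} = \sqrt{46192 - \frac{11}{74}} = \sqrt{\frac{3418197}{74}} = \frac{\sqrt{252946578}}{74}$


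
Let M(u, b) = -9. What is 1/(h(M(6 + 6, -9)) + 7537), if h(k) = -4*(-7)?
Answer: 1/7565 ≈ 0.00013219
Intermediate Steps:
h(k) = 28
1/(h(M(6 + 6, -9)) + 7537) = 1/(28 + 7537) = 1/7565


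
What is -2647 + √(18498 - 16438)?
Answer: -2647 + 2*√515 ≈ -2601.6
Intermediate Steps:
-2647 + √(18498 - 16438) = -2647 + √2060 = -2647 + 2*√515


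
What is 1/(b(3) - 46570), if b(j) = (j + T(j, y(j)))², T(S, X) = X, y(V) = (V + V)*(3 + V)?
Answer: -1/45049 ≈ -2.2198e-5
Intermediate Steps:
y(V) = 2*V*(3 + V) (y(V) = (2*V)*(3 + V) = 2*V*(3 + V))
b(j) = (j + 2*j*(3 + j))²
1/(b(3) - 46570) = 1/(3²*(7 + 2*3)² - 46570) = 1/(9*(7 + 6)² - 46570) = 1/(9*13² - 46570) = 1/(9*169 - 46570) = 1/(1521 - 46570) = 1/(-45049) = -1/45049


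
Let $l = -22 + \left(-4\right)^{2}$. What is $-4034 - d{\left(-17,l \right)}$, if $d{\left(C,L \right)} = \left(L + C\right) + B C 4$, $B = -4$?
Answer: $-4283$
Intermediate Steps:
$l = -6$ ($l = -22 + 16 = -6$)
$d{\left(C,L \right)} = L - 15 C$ ($d{\left(C,L \right)} = \left(L + C\right) + - 4 C 4 = \left(C + L\right) - 16 C = L - 15 C$)
$-4034 - d{\left(-17,l \right)} = -4034 - \left(-6 - -255\right) = -4034 - \left(-6 + 255\right) = -4034 - 249 = -4283$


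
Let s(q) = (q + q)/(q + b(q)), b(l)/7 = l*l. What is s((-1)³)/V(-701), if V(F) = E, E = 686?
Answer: -1/2058 ≈ -0.00048591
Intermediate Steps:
V(F) = 686
b(l) = 7*l² (b(l) = 7*(l*l) = 7*l²)
s(q) = 2*q/(q + 7*q²) (s(q) = (q + q)/(q + 7*q²) = (2*q)/(q + 7*q²) = 2*q/(q + 7*q²))
s((-1)³)/V(-701) = (2/(1 + 7*(-1)³))/686 = (2/(1 + 7*(-1)))*(1/686) = (2/(1 - 7))*(1/686) = (2/(-6))*(1/686) = (2*(-⅙))*(1/686) = -⅓*1/686 = -1/2058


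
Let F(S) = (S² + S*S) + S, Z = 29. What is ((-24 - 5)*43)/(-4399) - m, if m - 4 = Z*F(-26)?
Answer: -169175495/4399 ≈ -38458.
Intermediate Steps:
F(S) = S + 2*S² (F(S) = (S² + S²) + S = 2*S² + S = S + 2*S²)
m = 38458 (m = 4 + 29*(-26*(1 + 2*(-26))) = 4 + 29*(-26*(1 - 52)) = 4 + 29*(-26*(-51)) = 4 + 29*1326 = 4 + 38454 = 38458)
((-24 - 5)*43)/(-4399) - m = ((-24 - 5)*43)/(-4399) - 1*38458 = -29*43*(-1/4399) - 38458 = -1247*(-1/4399) - 38458 = 1247/4399 - 38458 = -169175495/4399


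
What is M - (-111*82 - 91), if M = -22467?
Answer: -13274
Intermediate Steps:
M - (-111*82 - 91) = -22467 - (-111*82 - 91) = -22467 - (-9102 - 91) = -22467 - 1*(-9193) = -22467 + 9193 = -13274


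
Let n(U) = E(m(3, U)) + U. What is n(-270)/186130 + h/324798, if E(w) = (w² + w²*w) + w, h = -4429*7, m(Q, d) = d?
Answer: -91075246273/863637882 ≈ -105.46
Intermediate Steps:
h = -31003
E(w) = w + w² + w³ (E(w) = (w² + w³) + w = w + w² + w³)
n(U) = U + U*(1 + U + U²) (n(U) = U*(1 + U + U²) + U = U + U*(1 + U + U²))
n(-270)/186130 + h/324798 = -270*(2 - 270 + (-270)²)/186130 - 31003/324798 = -270*(2 - 270 + 72900)*(1/186130) - 31003*1/324798 = -270*72632*(1/186130) - 31003/324798 = -19610640*1/186130 - 31003/324798 = -280152/2659 - 31003/324798 = -91075246273/863637882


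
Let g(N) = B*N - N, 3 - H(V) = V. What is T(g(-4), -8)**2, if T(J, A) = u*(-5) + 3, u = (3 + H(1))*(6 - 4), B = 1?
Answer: 2209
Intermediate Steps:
H(V) = 3 - V
g(N) = 0 (g(N) = 1*N - N = N - N = 0)
u = 10 (u = (3 + (3 - 1*1))*(6 - 4) = (3 + (3 - 1))*2 = (3 + 2)*2 = 5*2 = 10)
T(J, A) = -47 (T(J, A) = 10*(-5) + 3 = -50 + 3 = -47)
T(g(-4), -8)**2 = (-47)**2 = 2209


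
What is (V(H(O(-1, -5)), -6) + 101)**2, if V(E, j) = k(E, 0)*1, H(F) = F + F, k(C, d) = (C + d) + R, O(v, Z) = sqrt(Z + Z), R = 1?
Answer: 10364 + 408*I*sqrt(10) ≈ 10364.0 + 1290.2*I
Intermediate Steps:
O(v, Z) = sqrt(2)*sqrt(Z) (O(v, Z) = sqrt(2*Z) = sqrt(2)*sqrt(Z))
k(C, d) = 1 + C + d (k(C, d) = (C + d) + 1 = 1 + C + d)
H(F) = 2*F
V(E, j) = 1 + E (V(E, j) = (1 + E + 0)*1 = (1 + E)*1 = 1 + E)
(V(H(O(-1, -5)), -6) + 101)**2 = ((1 + 2*(sqrt(2)*sqrt(-5))) + 101)**2 = ((1 + 2*(sqrt(2)*(I*sqrt(5)))) + 101)**2 = ((1 + 2*(I*sqrt(10))) + 101)**2 = ((1 + 2*I*sqrt(10)) + 101)**2 = (102 + 2*I*sqrt(10))**2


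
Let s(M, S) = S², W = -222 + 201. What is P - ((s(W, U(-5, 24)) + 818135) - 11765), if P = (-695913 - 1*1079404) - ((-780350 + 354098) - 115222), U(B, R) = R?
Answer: -2040789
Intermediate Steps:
W = -21
P = -1233843 (P = (-695913 - 1079404) - (-426252 - 115222) = -1775317 - 1*(-541474) = -1775317 + 541474 = -1233843)
P - ((s(W, U(-5, 24)) + 818135) - 11765) = -1233843 - ((24² + 818135) - 11765) = -1233843 - ((576 + 818135) - 11765) = -1233843 - (818711 - 11765) = -1233843 - 1*806946 = -1233843 - 806946 = -2040789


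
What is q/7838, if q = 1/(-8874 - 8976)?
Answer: -1/139908300 ≈ -7.1475e-9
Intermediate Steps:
q = -1/17850 (q = 1/(-17850) = -1/17850 ≈ -5.6022e-5)
q/7838 = -1/17850/7838 = -1/17850*1/7838 = -1/139908300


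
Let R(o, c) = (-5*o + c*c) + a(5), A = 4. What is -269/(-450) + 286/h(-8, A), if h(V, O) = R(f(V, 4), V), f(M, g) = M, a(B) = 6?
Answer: 1439/450 ≈ 3.1978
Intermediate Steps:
R(o, c) = 6 + c² - 5*o (R(o, c) = (-5*o + c*c) + 6 = (-5*o + c²) + 6 = (c² - 5*o) + 6 = 6 + c² - 5*o)
h(V, O) = 6 + V² - 5*V
-269/(-450) + 286/h(-8, A) = -269/(-450) + 286/(6 + (-8)² - 5*(-8)) = -269*(-1/450) + 286/(6 + 64 + 40) = 269/450 + 286/110 = 269/450 + 286*(1/110) = 269/450 + 13/5 = 1439/450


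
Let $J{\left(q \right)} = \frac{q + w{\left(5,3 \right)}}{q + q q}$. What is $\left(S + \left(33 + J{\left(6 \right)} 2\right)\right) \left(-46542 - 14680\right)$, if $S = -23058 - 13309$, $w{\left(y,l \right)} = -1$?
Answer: $\frac{6673276714}{3} \approx 2.2244 \cdot 10^{9}$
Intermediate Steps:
$J{\left(q \right)} = \frac{-1 + q}{q + q^{2}}$ ($J{\left(q \right)} = \frac{q - 1}{q + q q} = \frac{-1 + q}{q + q^{2}}$)
$S = -36367$
$\left(S + \left(33 + J{\left(6 \right)} 2\right)\right) \left(-46542 - 14680\right) = \left(-36367 + \left(33 + \frac{-1 + 6}{6 \left(1 + 6\right)} 2\right)\right) \left(-46542 - 14680\right) = \left(-36367 + \left(33 + \frac{1}{6} \cdot \frac{1}{7} \cdot 5 \cdot 2\right)\right) \left(-61222\right) = \left(-36367 + \left(33 + \frac{5}{42} \cdot 2\right)\right) \left(-61222\right) = \left(-36367 + \left(33 + \frac{5}{21}\right)\right) \left(-61222\right) = \left(-36367 + \frac{698}{21}\right) \left(-61222\right) = \left(- \frac{763009}{21}\right) \left(-61222\right) = \frac{6673276714}{3}$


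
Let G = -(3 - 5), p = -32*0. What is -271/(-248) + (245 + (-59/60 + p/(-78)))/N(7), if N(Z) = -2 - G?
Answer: -445741/7440 ≈ -59.911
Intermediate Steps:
p = 0
G = 2 (G = -1*(-2) = 2)
N(Z) = -4 (N(Z) = -2 - 1*2 = -2 - 2 = -4)
-271/(-248) + (245 + (-59/60 + p/(-78)))/N(7) = -271/(-248) + (245 + (-59/60 + 0/(-78)))/(-4) = -271*(-1/248) + (245 + (-59*1/60 + 0*(-1/78)))*(-¼) = 271/248 + (245 + (-59/60 + 0))*(-¼) = 271/248 + (245 - 59/60)*(-¼) = 271/248 + (14641/60)*(-¼) = 271/248 - 14641/240 = -445741/7440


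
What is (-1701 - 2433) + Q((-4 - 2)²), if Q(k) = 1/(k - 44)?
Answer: -33073/8 ≈ -4134.1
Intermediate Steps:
Q(k) = 1/(-44 + k)
(-1701 - 2433) + Q((-4 - 2)²) = (-1701 - 2433) + 1/(-44 + (-4 - 2)²) = -4134 + 1/(-44 + (-6)²) = -4134 + 1/(-44 + 36) = -4134 + 1/(-8) = -4134 - ⅛ = -33073/8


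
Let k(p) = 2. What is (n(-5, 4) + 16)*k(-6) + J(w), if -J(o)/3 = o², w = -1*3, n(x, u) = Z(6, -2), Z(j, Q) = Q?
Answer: 1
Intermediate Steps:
n(x, u) = -2
w = -3
J(o) = -3*o²
(n(-5, 4) + 16)*k(-6) + J(w) = (-2 + 16)*2 - 3*(-3)² = 14*2 - 3*9 = 28 - 27 = 1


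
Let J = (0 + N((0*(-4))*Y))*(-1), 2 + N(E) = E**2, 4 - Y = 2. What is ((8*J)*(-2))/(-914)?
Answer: 16/457 ≈ 0.035011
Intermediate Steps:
Y = 2 (Y = 4 - 1*2 = 4 - 2 = 2)
N(E) = -2 + E**2
J = 2 (J = (0 + (-2 + ((0*(-4))*2)**2))*(-1) = (0 + (-2 + (0*2)**2))*(-1) = (0 + (-2 + 0**2))*(-1) = (0 + (-2 + 0))*(-1) = (0 - 2)*(-1) = -2*(-1) = 2)
((8*J)*(-2))/(-914) = ((8*2)*(-2))/(-914) = (16*(-2))*(-1/914) = -32*(-1/914) = 16/457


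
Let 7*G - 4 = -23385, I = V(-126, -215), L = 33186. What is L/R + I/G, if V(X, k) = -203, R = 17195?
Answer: 800355961/402036295 ≈ 1.9908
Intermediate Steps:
I = -203
G = -23381/7 (G = 4/7 + (1/7)*(-23385) = 4/7 - 23385/7 = -23381/7 ≈ -3340.1)
L/R + I/G = 33186/17195 - 203/(-23381/7) = 33186*(1/17195) - 203*(-7/23381) = 33186/17195 + 1421/23381 = 800355961/402036295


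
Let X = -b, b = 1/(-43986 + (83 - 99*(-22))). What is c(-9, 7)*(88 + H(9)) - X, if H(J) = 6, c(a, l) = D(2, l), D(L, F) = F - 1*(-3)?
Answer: 39221499/41725 ≈ 940.00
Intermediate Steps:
D(L, F) = 3 + F (D(L, F) = F + 3 = 3 + F)
c(a, l) = 3 + l
b = -1/41725 (b = 1/(-43986 + (83 + 2178)) = 1/(-43986 + 2261) = 1/(-41725) = -1/41725 ≈ -2.3966e-5)
X = 1/41725 (X = -1*(-1/41725) = 1/41725 ≈ 2.3966e-5)
c(-9, 7)*(88 + H(9)) - X = (3 + 7)*(88 + 6) - 1*1/41725 = 10*94 - 1/41725 = 940 - 1/41725 = 39221499/41725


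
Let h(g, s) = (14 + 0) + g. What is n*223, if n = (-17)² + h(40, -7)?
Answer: 76489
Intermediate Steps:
h(g, s) = 14 + g
n = 343 (n = (-17)² + (14 + 40) = 289 + 54 = 343)
n*223 = 343*223 = 76489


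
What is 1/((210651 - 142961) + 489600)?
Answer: 1/557290 ≈ 1.7944e-6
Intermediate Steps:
1/((210651 - 142961) + 489600) = 1/(67690 + 489600) = 1/557290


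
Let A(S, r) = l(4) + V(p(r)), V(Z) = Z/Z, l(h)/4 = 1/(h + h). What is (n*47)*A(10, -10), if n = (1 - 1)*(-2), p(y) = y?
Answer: 0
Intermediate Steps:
l(h) = 2/h (l(h) = 4/(h + h) = 4/((2*h)) = 4*(1/(2*h)) = 2/h)
V(Z) = 1
A(S, r) = 3/2 (A(S, r) = 2/4 + 1 = 2*(¼) + 1 = ½ + 1 = 3/2)
n = 0 (n = 0*(-2) = 0)
(n*47)*A(10, -10) = (0*47)*(3/2) = 0*(3/2) = 0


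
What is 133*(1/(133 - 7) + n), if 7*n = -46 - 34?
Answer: -27341/18 ≈ -1518.9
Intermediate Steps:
n = -80/7 (n = (-46 - 34)/7 = (1/7)*(-80) = -80/7 ≈ -11.429)
133*(1/(133 - 7) + n) = 133*(1/(133 - 7) - 80/7) = 133*(1/126 - 80/7) = 133*(-1439/126) = -27341/18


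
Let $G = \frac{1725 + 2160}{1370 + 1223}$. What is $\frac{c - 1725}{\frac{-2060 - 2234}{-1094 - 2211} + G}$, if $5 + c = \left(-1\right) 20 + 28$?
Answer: $- \frac{14757307530}{23974267} \approx -615.55$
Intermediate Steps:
$G = \frac{3885}{2593} \approx 1.4983$
$c = 3$ ($c = -5 + \left(\left(-1\right) 20 + 28\right) = -5 + \left(-20 + 28\right) = -5 + 8 = 3$)
$\frac{c - 1725}{\frac{-2060 - 2234}{-1094 - 2211} + G} = \frac{3 - 1725}{\frac{-2060 - 2234}{-1094 - 2211} + \frac{3885}{2593}} = - \frac{1722}{- \frac{4294}{-3305} + \frac{3885}{2593}} = - \frac{1722}{\left(-4294\right) \left(- \frac{1}{3305}\right) + \frac{3885}{2593}} = - \frac{1722}{\frac{4294}{3305} + \frac{3885}{2593}} = - \frac{1722}{\frac{23974267}{8569865}} = \left(-1722\right) \frac{8569865}{23974267} = - \frac{14757307530}{23974267}$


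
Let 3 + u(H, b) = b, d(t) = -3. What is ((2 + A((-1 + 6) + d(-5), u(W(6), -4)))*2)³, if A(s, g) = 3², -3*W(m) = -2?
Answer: 10648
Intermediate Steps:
W(m) = ⅔ (W(m) = -⅓*(-2) = ⅔)
u(H, b) = -3 + b
A(s, g) = 9
((2 + A((-1 + 6) + d(-5), u(W(6), -4)))*2)³ = ((2 + 9)*2)³ = (11*2)³ = 22³ = 10648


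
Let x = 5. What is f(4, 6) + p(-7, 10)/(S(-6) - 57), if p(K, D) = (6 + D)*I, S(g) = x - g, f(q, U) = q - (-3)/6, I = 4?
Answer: 143/46 ≈ 3.1087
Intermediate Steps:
f(q, U) = 1/2 + q (f(q, U) = q - (-3)/6 = q - 1*(-1/2) = q + 1/2 = 1/2 + q)
S(g) = 5 - g
p(K, D) = 24 + 4*D (p(K, D) = (6 + D)*4 = 24 + 4*D)
f(4, 6) + p(-7, 10)/(S(-6) - 57) = (1/2 + 4) + (24 + 4*10)/((5 - 1*(-6)) - 57) = 9/2 + (24 + 40)/((5 + 6) - 57) = 9/2 + 64/(11 - 57) = 9/2 + 64/(-46) = 9/2 - 1/46*64 = 9/2 - 32/23 = 143/46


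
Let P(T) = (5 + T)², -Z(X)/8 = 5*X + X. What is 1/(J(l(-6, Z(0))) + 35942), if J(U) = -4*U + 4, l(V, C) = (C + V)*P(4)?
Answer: 1/37890 ≈ 2.6392e-5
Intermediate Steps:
Z(X) = -48*X (Z(X) = -8*(5*X + X) = -48*X)
l(V, C) = 81*C + 81*V (l(V, C) = (C + V)*(5 + 4)² = (C + V)*9² = (C + V)*81 = 81*C + 81*V)
J(U) = 4 - 4*U
1/(J(l(-6, Z(0))) + 35942) = 1/((4 - 4*(81*(-48*0) + 81*(-6))) + 35942) = 1/((4 - 4*(81*0 - 486)) + 35942) = 1/((4 - 4*(0 - 486)) + 35942) = 1/((4 - 4*(-486)) + 35942) = 1/((4 + 1944) + 35942) = 1/(1948 + 35942) = 1/37890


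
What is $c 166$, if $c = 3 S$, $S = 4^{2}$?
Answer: $7968$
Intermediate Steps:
$S = 16$
$c = 48$ ($c = 3 \cdot 16 = 48$)
$c 166 = 48 \cdot 166 = 7968$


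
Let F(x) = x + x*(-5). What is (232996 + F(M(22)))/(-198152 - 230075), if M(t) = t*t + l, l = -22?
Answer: -231148/428227 ≈ -0.53978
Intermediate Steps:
M(t) = -22 + t² (M(t) = t*t - 22 = t² - 22 = -22 + t²)
F(x) = -4*x (F(x) = x - 5*x = -4*x)
(232996 + F(M(22)))/(-198152 - 230075) = (232996 - 4*(-22 + 22²))/(-198152 - 230075) = (232996 - 4*(-22 + 484))/(-428227) = (232996 - 4*462)*(-1/428227) = (232996 - 1848)*(-1/428227) = 231148*(-1/428227) = -231148/428227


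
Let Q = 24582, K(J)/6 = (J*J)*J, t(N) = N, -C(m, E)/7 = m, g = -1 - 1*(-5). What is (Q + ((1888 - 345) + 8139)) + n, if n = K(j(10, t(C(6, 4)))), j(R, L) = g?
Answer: 34648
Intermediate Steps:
g = 4 (g = -1 + 5 = 4)
C(m, E) = -7*m
j(R, L) = 4
K(J) = 6*J**3 (K(J) = 6*((J*J)*J) = 6*(J**2*J) = 6*J**3)
n = 384 (n = 6*4**3 = 6*64 = 384)
(Q + ((1888 - 345) + 8139)) + n = (24582 + ((1888 - 345) + 8139)) + 384 = (24582 + (1543 + 8139)) + 384 = (24582 + 9682) + 384 = 34264 + 384 = 34648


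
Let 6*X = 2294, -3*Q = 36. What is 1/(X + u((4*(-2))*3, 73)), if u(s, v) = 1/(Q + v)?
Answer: 183/69970 ≈ 0.0026154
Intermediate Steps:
Q = -12 (Q = -⅓*36 = -12)
X = 1147/3 (X = (⅙)*2294 = 1147/3 ≈ 382.33)
u(s, v) = 1/(-12 + v)
1/(X + u((4*(-2))*3, 73)) = 1/(1147/3 + 1/(-12 + 73)) = 1/(1147/3 + 1/61) = 1/(69970/183) = 183/69970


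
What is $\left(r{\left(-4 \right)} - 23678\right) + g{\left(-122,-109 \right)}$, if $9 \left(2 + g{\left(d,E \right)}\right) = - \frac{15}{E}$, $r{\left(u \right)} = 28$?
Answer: $- \frac{7734199}{327} \approx -23652.0$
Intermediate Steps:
$g{\left(d,E \right)} = -2 - \frac{5}{3 E}$ ($g{\left(d,E \right)} = -2 + \frac{\left(-15\right) \frac{1}{E}}{9} = -2 - \frac{5}{3 E}$)
$\left(r{\left(-4 \right)} - 23678\right) + g{\left(-122,-109 \right)} = \left(28 - 23678\right) - \left(2 + \frac{5}{3 \left(-109\right)}\right) = -23650 - \frac{649}{327} = - \frac{7734199}{327}$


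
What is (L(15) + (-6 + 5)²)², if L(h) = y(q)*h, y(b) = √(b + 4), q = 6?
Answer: 2251 + 30*√10 ≈ 2345.9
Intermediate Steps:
y(b) = √(4 + b)
L(h) = h*√10 (L(h) = √(4 + 6)*h = √10*h = h*√10)
(L(15) + (-6 + 5)²)² = (15*√10 + (-6 + 5)²)² = (15*√10 + (-1)²)² = (15*√10 + 1)² = (1 + 15*√10)²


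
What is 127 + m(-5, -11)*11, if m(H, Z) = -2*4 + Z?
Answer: -82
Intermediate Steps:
m(H, Z) = -8 + Z
127 + m(-5, -11)*11 = 127 + (-8 - 11)*11 = 127 - 19*11 = 127 - 209 = -82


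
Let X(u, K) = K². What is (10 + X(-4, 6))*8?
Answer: 368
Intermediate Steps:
(10 + X(-4, 6))*8 = (10 + 6²)*8 = (10 + 36)*8 = 46*8 = 368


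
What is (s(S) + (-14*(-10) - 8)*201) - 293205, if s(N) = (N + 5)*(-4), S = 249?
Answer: -267689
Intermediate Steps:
s(N) = -20 - 4*N (s(N) = (5 + N)*(-4) = -20 - 4*N)
(s(S) + (-14*(-10) - 8)*201) - 293205 = ((-20 - 4*249) + (-14*(-10) - 8)*201) - 293205 = ((-20 - 996) + (140 - 8)*201) - 293205 = (-1016 + 132*201) - 293205 = (-1016 + 26532) - 293205 = 25516 - 293205 = -267689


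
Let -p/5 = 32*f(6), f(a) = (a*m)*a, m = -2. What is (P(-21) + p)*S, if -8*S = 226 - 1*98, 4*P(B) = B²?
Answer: -186084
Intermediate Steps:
f(a) = -2*a² (f(a) = (a*(-2))*a = (-2*a)*a = -2*a²)
P(B) = B²/4
p = 11520 (p = -160*(-2*6²) = -160*(-2*36) = -160*(-72) = -5*(-2304) = 11520)
S = -16 (S = -(226 - 1*98)/8 = -(226 - 98)/8 = -⅛*128 = -16)
(P(-21) + p)*S = ((¼)*(-21)² + 11520)*(-16) = ((¼)*441 + 11520)*(-16) = (441/4 + 11520)*(-16) = (46521/4)*(-16) = -186084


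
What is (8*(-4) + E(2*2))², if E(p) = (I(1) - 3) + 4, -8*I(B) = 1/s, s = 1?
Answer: 62001/64 ≈ 968.77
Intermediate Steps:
I(B) = -⅛ (I(B) = -⅛/1 = -⅛*1 = -⅛)
E(p) = 7/8 (E(p) = (-⅛ - 3) + 4 = -25/8 + 4 = 7/8)
(8*(-4) + E(2*2))² = (8*(-4) + 7/8)² = (-32 + 7/8)² = (-249/8)² = 62001/64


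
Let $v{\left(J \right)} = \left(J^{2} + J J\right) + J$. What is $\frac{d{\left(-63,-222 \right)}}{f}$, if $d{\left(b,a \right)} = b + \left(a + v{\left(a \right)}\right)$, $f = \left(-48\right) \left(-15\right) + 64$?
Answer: $\frac{98061}{784} \approx 125.08$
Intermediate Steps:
$f = 784$ ($f = 720 + 64 = 784$)
$v{\left(J \right)} = J + 2 J^{2}$ ($v{\left(J \right)} = \left(J^{2} + J^{2}\right) + J = 2 J^{2} + J = J + 2 J^{2}$)
$d{\left(b,a \right)} = a + b + a \left(1 + 2 a\right)$ ($d{\left(b,a \right)} = b + \left(a + a \left(1 + 2 a\right)\right) = a + b + a \left(1 + 2 a\right)$)
$\frac{d{\left(-63,-222 \right)}}{f} = \frac{-222 - 63 - 222 \left(1 + 2 \left(-222\right)\right)}{784} = \left(-222 - 63 - 222 \left(1 - 444\right)\right) \frac{1}{784} = \left(-222 - 63 - -98346\right) \frac{1}{784} = \left(-222 - 63 + 98346\right) \frac{1}{784} = 98061 \cdot \frac{1}{784} = \frac{98061}{784}$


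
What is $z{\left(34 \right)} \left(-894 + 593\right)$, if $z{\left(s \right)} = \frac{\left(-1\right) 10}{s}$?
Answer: $\frac{1505}{17} \approx 88.529$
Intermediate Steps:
$z{\left(s \right)} = - \frac{10}{s}$
$z{\left(34 \right)} \left(-894 + 593\right) = - \frac{10}{34} \left(-894 + 593\right) = \left(-10\right) \frac{1}{34} \left(-301\right) = \left(- \frac{5}{17}\right) \left(-301\right) = \frac{1505}{17}$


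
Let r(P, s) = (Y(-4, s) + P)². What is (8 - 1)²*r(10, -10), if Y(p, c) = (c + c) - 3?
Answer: 8281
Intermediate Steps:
Y(p, c) = -3 + 2*c (Y(p, c) = 2*c - 3 = -3 + 2*c)
r(P, s) = (-3 + P + 2*s)² (r(P, s) = ((-3 + 2*s) + P)² = (-3 + P + 2*s)²)
(8 - 1)²*r(10, -10) = (8 - 1)²*(-3 + 10 + 2*(-10))² = 7²*(-3 + 10 - 20)² = 49*(-13)² = 49*169 = 8281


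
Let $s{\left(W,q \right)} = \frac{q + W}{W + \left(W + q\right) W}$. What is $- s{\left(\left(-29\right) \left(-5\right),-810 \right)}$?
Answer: $- \frac{133}{19256} \approx -0.0069069$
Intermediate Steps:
$s{\left(W,q \right)} = \frac{W + q}{W + W \left(W + q\right)}$
$- s{\left(\left(-29\right) \left(-5\right),-810 \right)} = - \frac{\left(-29\right) \left(-5\right) - 810}{\left(-29\right) \left(-5\right) \left(1 - -145 - 810\right)} = - \frac{145 - 810}{145 \left(1 + 145 - 810\right)} = - \frac{-665}{145 \left(-664\right)} = - \frac{\left(-1\right) \left(-665\right)}{145 \cdot 664} = \left(-1\right) \frac{133}{19256} = - \frac{133}{19256}$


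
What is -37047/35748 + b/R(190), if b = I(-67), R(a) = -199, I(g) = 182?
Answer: -4626163/2371284 ≈ -1.9509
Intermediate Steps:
b = 182
-37047/35748 + b/R(190) = -37047/35748 + 182/(-199) = -37047*1/35748 + 182*(-1/199) = -12349/11916 - 182/199 = -4626163/2371284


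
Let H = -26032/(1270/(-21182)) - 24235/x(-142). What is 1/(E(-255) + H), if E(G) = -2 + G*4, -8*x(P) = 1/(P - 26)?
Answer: -635/20408062458 ≈ -3.1115e-8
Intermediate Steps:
x(P) = -1/(8*(-26 + P)) (x(P) = -1/(8*(P - 26)) = -1/(8*(-26 + P)))
H = -20407413488/635 (H = -26032/(1270/(-21182)) - 24235/((-1/(-208 + 8*(-142)))) = -26032/(1270*(-1/21182)) - 24235/((-1/(-208 - 1136))) = -26032/(-635/10591) - 24235/((-1/(-1344))) = -26032*(-10591/635) - 24235/((-1*(-1/1344))) = 275704912/635 - 24235/1/1344 = 275704912/635 - 24235*1344 = 275704912/635 - 32571840 = -20407413488/635 ≈ -3.2138e+7)
E(G) = -2 + 4*G
1/(E(-255) + H) = 1/((-2 + 4*(-255)) - 20407413488/635) = 1/((-2 - 1020) - 20407413488/635) = 1/(-1022 - 20407413488/635) = 1/(-20408062458/635) = -635/20408062458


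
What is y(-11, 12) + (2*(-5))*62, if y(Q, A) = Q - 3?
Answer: -634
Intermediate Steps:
y(Q, A) = -3 + Q
y(-11, 12) + (2*(-5))*62 = (-3 - 11) + (2*(-5))*62 = -14 - 10*62 = -14 - 620 = -634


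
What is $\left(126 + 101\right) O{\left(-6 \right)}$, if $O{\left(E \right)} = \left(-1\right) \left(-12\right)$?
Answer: $2724$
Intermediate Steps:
$O{\left(E \right)} = 12$
$\left(126 + 101\right) O{\left(-6 \right)} = \left(126 + 101\right) 12 = 227 \cdot 12 = 2724$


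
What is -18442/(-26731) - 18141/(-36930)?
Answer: 388663377/329058610 ≈ 1.1811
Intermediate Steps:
-18442/(-26731) - 18141/(-36930) = -18442*(-1/26731) - 18141*(-1/36930) = 18442/26731 + 6047/12310 = 388663377/329058610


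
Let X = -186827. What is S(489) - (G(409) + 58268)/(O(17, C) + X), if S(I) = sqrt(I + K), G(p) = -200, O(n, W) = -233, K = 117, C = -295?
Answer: 14517/46765 + sqrt(606) ≈ 24.927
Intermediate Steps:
S(I) = sqrt(117 + I) (S(I) = sqrt(I + 117) = sqrt(117 + I))
S(489) - (G(409) + 58268)/(O(17, C) + X) = sqrt(117 + 489) - (-200 + 58268)/(-233 - 186827) = sqrt(606) - 58068/(-187060) = sqrt(606) - 58068*(-1)/187060 = sqrt(606) - 1*(-14517/46765) = sqrt(606) + 14517/46765 = 14517/46765 + sqrt(606)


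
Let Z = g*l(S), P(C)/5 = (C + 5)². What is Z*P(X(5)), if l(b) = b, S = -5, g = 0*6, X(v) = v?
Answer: 0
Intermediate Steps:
g = 0
P(C) = 5*(5 + C)² (P(C) = 5*(C + 5)² = 5*(5 + C)²)
Z = 0 (Z = 0*(-5) = 0)
Z*P(X(5)) = 0*(5*(5 + 5)²) = 0*(5*10²) = 0*(5*100) = 0*500 = 0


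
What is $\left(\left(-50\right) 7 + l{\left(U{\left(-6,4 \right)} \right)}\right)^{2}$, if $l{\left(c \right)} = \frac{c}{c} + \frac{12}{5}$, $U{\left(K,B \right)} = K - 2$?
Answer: $\frac{3003289}{25} \approx 1.2013 \cdot 10^{5}$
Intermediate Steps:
$U{\left(K,B \right)} = -2 + K$ ($U{\left(K,B \right)} = K - 2 = -2 + K$)
$l{\left(c \right)} = \frac{17}{5}$ ($l{\left(c \right)} = 1 + 12 \cdot \frac{1}{5} = 1 + \frac{12}{5} = \frac{17}{5}$)
$\left(\left(-50\right) 7 + l{\left(U{\left(-6,4 \right)} \right)}\right)^{2} = \left(\left(-50\right) 7 + \frac{17}{5}\right)^{2} = \left(-350 + \frac{17}{5}\right)^{2} = \left(- \frac{1733}{5}\right)^{2} = \frac{3003289}{25}$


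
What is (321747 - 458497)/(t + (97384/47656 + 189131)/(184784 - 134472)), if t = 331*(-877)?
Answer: 39560954500/83977199863 ≈ 0.47109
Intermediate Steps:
t = -290287
(321747 - 458497)/(t + (97384/47656 + 189131)/(184784 - 134472)) = (321747 - 458497)/(-290287 + (97384/47656 + 189131)/(184784 - 134472)) = -136750/(-290287 + (97384*(1/47656) + 189131)/50312) = -136750/(-290287 + (47/23 + 189131)*(1/50312)) = -136750/(-290287 + (4350060/23)*(1/50312)) = -136750/(-290287 + 1087515/289294) = -136750/(-83977199863/289294) = -136750*(-289294/83977199863) = 39560954500/83977199863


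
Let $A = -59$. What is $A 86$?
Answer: $-5074$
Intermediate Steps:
$A 86 = \left(-59\right) 86 = -5074$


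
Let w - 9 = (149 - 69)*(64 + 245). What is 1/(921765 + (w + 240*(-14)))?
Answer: 1/943134 ≈ 1.0603e-6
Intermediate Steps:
w = 24729 (w = 9 + (149 - 69)*(64 + 245) = 9 + 80*309 = 9 + 24720 = 24729)
1/(921765 + (w + 240*(-14))) = 1/(921765 + (24729 + 240*(-14))) = 1/(921765 + (24729 - 3360)) = 1/(921765 + 21369) = 1/943134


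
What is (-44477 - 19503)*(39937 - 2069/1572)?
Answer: -1004148425525/393 ≈ -2.5551e+9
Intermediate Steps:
(-44477 - 19503)*(39937 - 2069/1572) = -63980*(39937 - 2069*1/1572) = -63980*(39937 - 2069/1572) = -63980*62778895/1572 = -1004148425525/393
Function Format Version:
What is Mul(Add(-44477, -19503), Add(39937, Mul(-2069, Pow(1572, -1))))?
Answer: Rational(-1004148425525, 393) ≈ -2.5551e+9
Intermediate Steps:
Mul(Add(-44477, -19503), Add(39937, Mul(-2069, Pow(1572, -1)))) = Mul(-63980, Add(39937, Mul(-2069, Rational(1, 1572)))) = Mul(-63980, Add(39937, Rational(-2069, 1572))) = Mul(-63980, Rational(62778895, 1572)) = Rational(-1004148425525, 393)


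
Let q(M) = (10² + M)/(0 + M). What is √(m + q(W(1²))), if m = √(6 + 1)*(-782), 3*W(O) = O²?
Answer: √(301 - 782*√7) ≈ 42.047*I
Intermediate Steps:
W(O) = O²/3
q(M) = (100 + M)/M
m = -782*√7 (m = √7*(-782) = -782*√7 ≈ -2069.0)
√(m + q(W(1²))) = √(-782*√7 + (100 + (1²)²/3)/(((1²)²/3))) = √(-782*√7 + (100 + (⅓)*1²)/(((⅓)*1²))) = √(-782*√7 + (100 + (⅓)*1)/(((⅓)*1))) = √(-782*√7 + (100 + ⅓)/(⅓)) = √(-782*√7 + 3*(301/3)) = √(-782*√7 + 301) = √(301 - 782*√7)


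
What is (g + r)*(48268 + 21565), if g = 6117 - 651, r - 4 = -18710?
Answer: -924588920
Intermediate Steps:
r = -18706 (r = 4 - 18710 = -18706)
g = 5466
(g + r)*(48268 + 21565) = (5466 - 18706)*(48268 + 21565) = -13240*69833 = -924588920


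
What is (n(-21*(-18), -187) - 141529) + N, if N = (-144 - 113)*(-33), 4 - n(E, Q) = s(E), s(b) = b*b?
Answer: -275928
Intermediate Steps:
s(b) = b²
n(E, Q) = 4 - E²
N = 8481 (N = -257*(-33) = 8481)
(n(-21*(-18), -187) - 141529) + N = ((4 - (-21*(-18))²) - 141529) + 8481 = ((4 - 1*378²) - 141529) + 8481 = ((4 - 1*142884) - 141529) + 8481 = ((4 - 142884) - 141529) + 8481 = (-142880 - 141529) + 8481 = -284409 + 8481 = -275928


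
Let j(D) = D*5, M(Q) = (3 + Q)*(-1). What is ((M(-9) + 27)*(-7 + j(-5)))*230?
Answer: -242880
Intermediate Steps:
M(Q) = -3 - Q
j(D) = 5*D
((M(-9) + 27)*(-7 + j(-5)))*230 = (((-3 - 1*(-9)) + 27)*(-7 + 5*(-5)))*230 = (((-3 + 9) + 27)*(-7 - 25))*230 = ((6 + 27)*(-32))*230 = (33*(-32))*230 = -1056*230 = -242880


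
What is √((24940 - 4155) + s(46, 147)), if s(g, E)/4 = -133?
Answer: √20253 ≈ 142.31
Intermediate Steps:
s(g, E) = -532 (s(g, E) = 4*(-133) = -532)
√((24940 - 4155) + s(46, 147)) = √((24940 - 4155) - 532) = √(20785 - 532) = √20253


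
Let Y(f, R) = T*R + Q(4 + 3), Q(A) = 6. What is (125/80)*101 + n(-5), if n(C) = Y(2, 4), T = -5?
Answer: 2301/16 ≈ 143.81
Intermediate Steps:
Y(f, R) = 6 - 5*R (Y(f, R) = -5*R + 6 = 6 - 5*R)
n(C) = -14 (n(C) = 6 - 5*4 = 6 - 20 = -14)
(125/80)*101 + n(-5) = (125/80)*101 - 14 = (125*(1/80))*101 - 14 = (25/16)*101 - 14 = 2525/16 - 14 = 2301/16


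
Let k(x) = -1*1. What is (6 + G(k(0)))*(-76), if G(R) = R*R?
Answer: -532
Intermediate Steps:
k(x) = -1
G(R) = R²
(6 + G(k(0)))*(-76) = (6 + (-1)²)*(-76) = (6 + 1)*(-76) = 7*(-76) = -532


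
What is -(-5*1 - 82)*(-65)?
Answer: -5655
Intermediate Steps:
-(-5*1 - 82)*(-65) = -(-5 - 82)*(-65) = -(-87)*(-65) = -1*5655 = -5655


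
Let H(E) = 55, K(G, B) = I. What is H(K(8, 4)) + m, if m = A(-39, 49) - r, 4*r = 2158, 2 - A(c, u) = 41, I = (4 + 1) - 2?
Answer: -1047/2 ≈ -523.50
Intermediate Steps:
I = 3 (I = 5 - 2 = 3)
K(G, B) = 3
A(c, u) = -39 (A(c, u) = 2 - 1*41 = 2 - 41 = -39)
r = 1079/2 (r = (¼)*2158 = 1079/2 ≈ 539.50)
m = -1157/2 (m = -39 - 1*1079/2 = -39 - 1079/2 = -1157/2 ≈ -578.50)
H(K(8, 4)) + m = 55 - 1157/2 = -1047/2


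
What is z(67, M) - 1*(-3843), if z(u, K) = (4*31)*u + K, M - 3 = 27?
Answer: 12181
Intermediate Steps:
M = 30 (M = 3 + 27 = 30)
z(u, K) = K + 124*u (z(u, K) = 124*u + K = K + 124*u)
z(67, M) - 1*(-3843) = (30 + 124*67) - 1*(-3843) = (30 + 8308) + 3843 = 8338 + 3843 = 12181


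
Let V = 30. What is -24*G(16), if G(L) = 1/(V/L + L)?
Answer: -192/143 ≈ -1.3427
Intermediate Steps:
G(L) = 1/(L + 30/L) (G(L) = 1/(30/L + L) = 1/(L + 30/L))
-24*G(16) = -384/(30 + 16**2) = -384/(30 + 256) = -384/286 = -24*8/143 = -192/143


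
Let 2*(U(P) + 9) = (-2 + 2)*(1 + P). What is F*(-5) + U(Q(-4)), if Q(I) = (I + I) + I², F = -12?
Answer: 51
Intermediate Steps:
Q(I) = I² + 2*I (Q(I) = 2*I + I² = I² + 2*I)
U(P) = -9 (U(P) = -9 + ((-2 + 2)*(1 + P))/2 = -9 + (0*(1 + P))/2 = -9 + (½)*0 = -9 + 0 = -9)
F*(-5) + U(Q(-4)) = -12*(-5) - 9 = 60 - 9 = 51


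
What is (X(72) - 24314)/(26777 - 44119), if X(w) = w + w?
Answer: 12085/8671 ≈ 1.3937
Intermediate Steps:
X(w) = 2*w
(X(72) - 24314)/(26777 - 44119) = (2*72 - 24314)/(26777 - 44119) = (144 - 24314)/(-17342) = -24170*(-1/17342) = 12085/8671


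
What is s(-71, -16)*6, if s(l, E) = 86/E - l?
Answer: 1575/4 ≈ 393.75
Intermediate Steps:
s(l, E) = -l + 86/E
s(-71, -16)*6 = (-1*(-71) + 86/(-16))*6 = (71 + 86*(-1/16))*6 = (71 - 43/8)*6 = (525/8)*6 = 1575/4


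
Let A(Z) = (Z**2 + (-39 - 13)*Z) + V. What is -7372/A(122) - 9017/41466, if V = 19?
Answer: -127621285/118302498 ≈ -1.0788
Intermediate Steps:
A(Z) = 19 + Z**2 - 52*Z (A(Z) = (Z**2 + (-39 - 13)*Z) + 19 = (Z**2 - 52*Z) + 19 = 19 + Z**2 - 52*Z)
-7372/A(122) - 9017/41466 = -7372/(19 + 122**2 - 52*122) - 9017/41466 = -7372/(19 + 14884 - 6344) - 9017*1/41466 = -7372/8559 - 9017/41466 = -127621285/118302498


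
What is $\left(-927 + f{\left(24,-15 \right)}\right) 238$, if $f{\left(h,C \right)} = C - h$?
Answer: $-229908$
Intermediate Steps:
$\left(-927 + f{\left(24,-15 \right)}\right) 238 = \left(-927 - 39\right) 238 = \left(-966\right) 238 = -229908$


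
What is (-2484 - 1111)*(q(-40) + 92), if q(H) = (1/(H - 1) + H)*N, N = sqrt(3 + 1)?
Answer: -1761550/41 ≈ -42965.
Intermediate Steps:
N = 2 (N = sqrt(4) = 2)
q(H) = 2*H + 2/(-1 + H) (q(H) = (1/(H - 1) + H)*2 = (1/(-1 + H) + H)*2 = (H + 1/(-1 + H))*2 = 2*H + 2/(-1 + H))
(-2484 - 1111)*(q(-40) + 92) = (-2484 - 1111)*(2*(1 + (-40)**2 - 1*(-40))/(-1 - 40) + 92) = -3595*(2*(1 + 1600 + 40)/(-41) + 92) = -3595*(2*(-1/41)*1641 + 92) = -3595*(-3282/41 + 92) = -3595*490/41 = -1761550/41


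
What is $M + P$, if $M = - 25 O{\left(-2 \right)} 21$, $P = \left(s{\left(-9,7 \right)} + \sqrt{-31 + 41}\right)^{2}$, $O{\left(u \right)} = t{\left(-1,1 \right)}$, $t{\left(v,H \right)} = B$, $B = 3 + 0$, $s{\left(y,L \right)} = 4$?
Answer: $-1549 + 8 \sqrt{10} \approx -1523.7$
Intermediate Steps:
$B = 3$
$t{\left(v,H \right)} = 3$
$O{\left(u \right)} = 3$
$P = \left(4 + \sqrt{10}\right)^{2}$ ($P = \left(4 + \sqrt{-31 + 41}\right)^{2} = \left(4 + \sqrt{10}\right)^{2} \approx 51.298$)
$M = -1575$ ($M = \left(-25\right) 3 \cdot 21 = \left(-75\right) 21 = -1575$)
$M + P = -1575 + \left(4 + \sqrt{10}\right)^{2}$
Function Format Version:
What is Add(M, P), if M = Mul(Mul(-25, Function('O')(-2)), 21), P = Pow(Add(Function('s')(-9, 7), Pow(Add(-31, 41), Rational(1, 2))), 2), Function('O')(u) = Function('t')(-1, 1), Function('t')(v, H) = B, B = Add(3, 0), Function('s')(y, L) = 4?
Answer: Add(-1549, Mul(8, Pow(10, Rational(1, 2)))) ≈ -1523.7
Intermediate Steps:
B = 3
Function('t')(v, H) = 3
Function('O')(u) = 3
P = Pow(Add(4, Pow(10, Rational(1, 2))), 2) (P = Pow(Add(4, Pow(Add(-31, 41), Rational(1, 2))), 2) = Pow(Add(4, Pow(10, Rational(1, 2))), 2) ≈ 51.298)
M = -1575 (M = Mul(Mul(-25, 3), 21) = Mul(-75, 21) = -1575)
Add(M, P) = Add(-1575, Pow(Add(4, Pow(10, Rational(1, 2))), 2))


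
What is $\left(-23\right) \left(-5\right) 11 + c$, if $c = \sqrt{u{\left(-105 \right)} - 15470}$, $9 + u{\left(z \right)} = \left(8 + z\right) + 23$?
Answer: $1265 + i \sqrt{15553} \approx 1265.0 + 124.71 i$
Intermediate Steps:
$u{\left(z \right)} = 22 + z$ ($u{\left(z \right)} = -9 + \left(\left(8 + z\right) + 23\right) = -9 + \left(31 + z\right) = 22 + z$)
$c = i \sqrt{15553}$ ($c = \sqrt{\left(22 - 105\right) - 15470} = \sqrt{-83 - 15470} = \sqrt{-15553} = i \sqrt{15553} \approx 124.71 i$)
$\left(-23\right) \left(-5\right) 11 + c = \left(-23\right) \left(-5\right) 11 + i \sqrt{15553} = 115 \cdot 11 + i \sqrt{15553} = 1265 + i \sqrt{15553}$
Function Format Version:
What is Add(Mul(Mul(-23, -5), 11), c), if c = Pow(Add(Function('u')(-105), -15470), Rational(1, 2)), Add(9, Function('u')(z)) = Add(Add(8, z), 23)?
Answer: Add(1265, Mul(I, Pow(15553, Rational(1, 2)))) ≈ Add(1265.0, Mul(124.71, I))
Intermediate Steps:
Function('u')(z) = Add(22, z) (Function('u')(z) = Add(-9, Add(Add(8, z), 23)) = Add(-9, Add(31, z)) = Add(22, z))
c = Mul(I, Pow(15553, Rational(1, 2))) (c = Pow(Add(Add(22, -105), -15470), Rational(1, 2)) = Pow(Add(-83, -15470), Rational(1, 2)) = Pow(-15553, Rational(1, 2)) = Mul(I, Pow(15553, Rational(1, 2))) ≈ Mul(124.71, I))
Add(Mul(Mul(-23, -5), 11), c) = Add(Mul(Mul(-23, -5), 11), Mul(I, Pow(15553, Rational(1, 2)))) = Add(Mul(115, 11), Mul(I, Pow(15553, Rational(1, 2)))) = Add(1265, Mul(I, Pow(15553, Rational(1, 2))))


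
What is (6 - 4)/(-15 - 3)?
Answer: -1/9 ≈ -0.11111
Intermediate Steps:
(6 - 4)/(-15 - 3) = 2/(-18) = 2*(-1/18) = -1/9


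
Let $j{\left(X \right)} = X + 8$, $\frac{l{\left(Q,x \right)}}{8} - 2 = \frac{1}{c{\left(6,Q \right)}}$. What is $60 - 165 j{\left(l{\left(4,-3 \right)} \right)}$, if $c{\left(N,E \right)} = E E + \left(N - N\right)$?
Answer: $- \frac{7965}{2} \approx -3982.5$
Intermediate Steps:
$c{\left(N,E \right)} = E^{2}$ ($c{\left(N,E \right)} = E^{2} + 0 = E^{2}$)
$l{\left(Q,x \right)} = 16 + \frac{8}{Q^{2}}$
$j{\left(X \right)} = 8 + X$
$60 - 165 j{\left(l{\left(4,-3 \right)} \right)} = 60 - 165 \left(8 + \left(16 + \frac{8}{16}\right)\right) = 60 - 165 \left(8 + \left(16 + 8 \cdot \frac{1}{16}\right)\right) = 60 - 165 \left(8 + \left(16 + \frac{1}{2}\right)\right) = 60 - 165 \left(8 + \frac{33}{2}\right) = 60 - \frac{8085}{2} = - \frac{7965}{2}$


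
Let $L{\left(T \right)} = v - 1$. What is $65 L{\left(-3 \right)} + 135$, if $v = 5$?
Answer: $395$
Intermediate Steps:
$L{\left(T \right)} = 4$ ($L{\left(T \right)} = 5 - 1 = 4$)
$65 L{\left(-3 \right)} + 135 = 65 \cdot 4 + 135 = 260 + 135 = 395$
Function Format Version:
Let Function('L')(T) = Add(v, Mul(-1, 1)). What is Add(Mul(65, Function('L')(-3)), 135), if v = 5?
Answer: 395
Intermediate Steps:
Function('L')(T) = 4 (Function('L')(T) = Add(5, Mul(-1, 1)) = Add(5, -1) = 4)
Add(Mul(65, Function('L')(-3)), 135) = Add(Mul(65, 4), 135) = Add(260, 135) = 395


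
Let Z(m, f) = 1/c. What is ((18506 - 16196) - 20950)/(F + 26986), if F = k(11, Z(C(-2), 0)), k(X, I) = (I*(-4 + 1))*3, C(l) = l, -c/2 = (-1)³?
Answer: -37280/53963 ≈ -0.69084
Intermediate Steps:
c = 2 (c = -2*(-1)³ = -2*(-1) = 2)
Z(m, f) = ½ (Z(m, f) = 1/2 = ½)
k(X, I) = -9*I (k(X, I) = (I*(-3))*3 = -3*I*3 = -9*I)
F = -9/2 (F = -9*½ = -9/2 ≈ -4.5000)
((18506 - 16196) - 20950)/(F + 26986) = ((18506 - 16196) - 20950)/(-9/2 + 26986) = (2310 - 20950)/(53963/2) = -18640*2/53963 = -37280/53963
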